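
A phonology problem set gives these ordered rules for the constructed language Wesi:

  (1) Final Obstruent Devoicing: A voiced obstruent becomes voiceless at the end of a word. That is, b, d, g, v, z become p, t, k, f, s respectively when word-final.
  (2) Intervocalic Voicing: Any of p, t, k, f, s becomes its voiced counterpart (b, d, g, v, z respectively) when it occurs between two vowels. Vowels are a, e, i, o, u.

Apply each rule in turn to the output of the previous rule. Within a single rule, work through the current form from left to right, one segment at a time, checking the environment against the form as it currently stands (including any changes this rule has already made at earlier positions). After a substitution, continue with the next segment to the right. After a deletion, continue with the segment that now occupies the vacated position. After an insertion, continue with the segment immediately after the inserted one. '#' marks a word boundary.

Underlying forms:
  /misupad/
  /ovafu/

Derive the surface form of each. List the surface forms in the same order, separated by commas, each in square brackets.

/misupad/:
  (1) Final Obstruent Devoicing: [misupad] → [misupat]
  (2) Intervocalic Voicing: [misupat] → [mizubat]
/ovafu/:
  (1) Final Obstruent Devoicing: no change — [ovafu]
  (2) Intervocalic Voicing: [ovafu] → [ovavu]

[mizubat], [ovavu]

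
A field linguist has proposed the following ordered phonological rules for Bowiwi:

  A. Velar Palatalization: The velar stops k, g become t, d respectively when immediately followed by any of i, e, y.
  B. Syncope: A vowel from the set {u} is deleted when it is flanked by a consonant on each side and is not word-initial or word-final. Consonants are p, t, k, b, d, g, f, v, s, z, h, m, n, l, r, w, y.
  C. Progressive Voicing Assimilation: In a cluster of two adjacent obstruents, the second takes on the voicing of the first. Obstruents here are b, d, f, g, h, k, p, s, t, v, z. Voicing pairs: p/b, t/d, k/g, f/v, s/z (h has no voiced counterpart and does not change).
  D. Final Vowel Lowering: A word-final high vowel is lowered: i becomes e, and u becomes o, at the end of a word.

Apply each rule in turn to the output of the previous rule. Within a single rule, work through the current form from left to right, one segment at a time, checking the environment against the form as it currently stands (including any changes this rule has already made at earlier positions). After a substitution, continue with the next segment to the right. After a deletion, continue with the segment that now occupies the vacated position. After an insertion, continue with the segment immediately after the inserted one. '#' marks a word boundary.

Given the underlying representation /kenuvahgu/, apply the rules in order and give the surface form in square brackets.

[tenvahko]

A Velar Palatalization: [kenuvahgu] → [tenuvahgu]
B Syncope: [tenuvahgu] → [tenvahgu]
C Progressive Voicing Assimilation: [tenvahgu] → [tenvahku]
D Final Vowel Lowering: [tenvahku] → [tenvahko]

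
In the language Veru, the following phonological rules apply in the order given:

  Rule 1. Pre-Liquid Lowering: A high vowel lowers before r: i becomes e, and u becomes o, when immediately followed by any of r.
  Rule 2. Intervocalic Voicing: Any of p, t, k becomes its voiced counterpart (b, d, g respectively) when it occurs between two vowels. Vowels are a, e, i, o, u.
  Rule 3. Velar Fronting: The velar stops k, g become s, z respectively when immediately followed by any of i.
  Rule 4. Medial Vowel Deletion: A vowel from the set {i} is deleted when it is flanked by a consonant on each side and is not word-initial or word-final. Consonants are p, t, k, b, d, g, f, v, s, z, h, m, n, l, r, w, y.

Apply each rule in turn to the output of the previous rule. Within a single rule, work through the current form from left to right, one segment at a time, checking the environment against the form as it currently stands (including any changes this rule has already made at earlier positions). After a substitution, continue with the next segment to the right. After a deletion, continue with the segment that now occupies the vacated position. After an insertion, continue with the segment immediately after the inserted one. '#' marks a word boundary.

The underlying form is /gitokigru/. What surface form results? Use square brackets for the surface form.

[zdozgru]

Rule 1 Pre-Liquid Lowering: no change — [gitokigru]
Rule 2 Intervocalic Voicing: [gitokigru] → [gidogigru]
Rule 3 Velar Fronting: [gidogigru] → [zidozigru]
Rule 4 Medial Vowel Deletion: [zidozigru] → [zdozgru]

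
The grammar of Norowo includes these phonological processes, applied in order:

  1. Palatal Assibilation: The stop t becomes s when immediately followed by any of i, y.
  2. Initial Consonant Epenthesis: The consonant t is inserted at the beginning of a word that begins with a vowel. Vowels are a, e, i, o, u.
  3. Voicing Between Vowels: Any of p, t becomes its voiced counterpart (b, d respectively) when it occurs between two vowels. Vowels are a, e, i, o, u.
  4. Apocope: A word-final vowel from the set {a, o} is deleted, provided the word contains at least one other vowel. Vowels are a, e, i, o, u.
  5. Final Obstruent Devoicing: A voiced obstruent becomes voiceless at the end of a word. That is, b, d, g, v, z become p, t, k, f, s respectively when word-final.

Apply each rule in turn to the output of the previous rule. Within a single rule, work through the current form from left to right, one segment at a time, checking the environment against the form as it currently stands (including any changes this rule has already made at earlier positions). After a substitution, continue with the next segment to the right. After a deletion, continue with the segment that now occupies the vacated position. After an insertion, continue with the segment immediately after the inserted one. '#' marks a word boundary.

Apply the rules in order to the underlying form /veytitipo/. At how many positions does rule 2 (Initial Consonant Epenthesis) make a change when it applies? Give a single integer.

0

1 Palatal Assibilation: [veytitipo] → [veysisipo]
2 Initial Consonant Epenthesis: no change — [veysisipo]
3 Voicing Between Vowels: [veysisipo] → [veysisibo]
4 Apocope: [veysisibo] → [veysisib]
5 Final Obstruent Devoicing: [veysisib] → [veysisip]
Rule 2 changed 0 position(s).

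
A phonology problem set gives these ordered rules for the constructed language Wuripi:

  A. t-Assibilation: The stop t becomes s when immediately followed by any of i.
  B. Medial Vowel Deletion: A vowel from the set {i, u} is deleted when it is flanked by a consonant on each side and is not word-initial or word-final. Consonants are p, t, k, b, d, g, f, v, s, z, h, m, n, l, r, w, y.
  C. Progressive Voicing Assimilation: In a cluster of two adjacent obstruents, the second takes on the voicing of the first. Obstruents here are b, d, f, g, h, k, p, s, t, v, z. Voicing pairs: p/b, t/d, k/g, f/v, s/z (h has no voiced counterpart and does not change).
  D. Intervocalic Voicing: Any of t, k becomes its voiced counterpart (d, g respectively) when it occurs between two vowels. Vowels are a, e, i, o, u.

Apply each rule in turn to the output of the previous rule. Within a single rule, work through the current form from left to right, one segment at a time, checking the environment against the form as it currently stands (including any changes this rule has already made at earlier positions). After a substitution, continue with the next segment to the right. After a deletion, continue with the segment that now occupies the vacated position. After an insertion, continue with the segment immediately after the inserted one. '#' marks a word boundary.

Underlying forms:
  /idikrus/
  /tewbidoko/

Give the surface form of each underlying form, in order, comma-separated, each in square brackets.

/idikrus/:
  A t-Assibilation: no change — [idikrus]
  B Medial Vowel Deletion: [idikrus] → [idkrs]
  C Progressive Voicing Assimilation: [idkrs] → [idgrs]
  D Intervocalic Voicing: no change — [idgrs]
/tewbidoko/:
  A t-Assibilation: no change — [tewbidoko]
  B Medial Vowel Deletion: [tewbidoko] → [tewbdoko]
  C Progressive Voicing Assimilation: no change — [tewbdoko]
  D Intervocalic Voicing: [tewbdoko] → [tewbdogo]

[idgrs], [tewbdogo]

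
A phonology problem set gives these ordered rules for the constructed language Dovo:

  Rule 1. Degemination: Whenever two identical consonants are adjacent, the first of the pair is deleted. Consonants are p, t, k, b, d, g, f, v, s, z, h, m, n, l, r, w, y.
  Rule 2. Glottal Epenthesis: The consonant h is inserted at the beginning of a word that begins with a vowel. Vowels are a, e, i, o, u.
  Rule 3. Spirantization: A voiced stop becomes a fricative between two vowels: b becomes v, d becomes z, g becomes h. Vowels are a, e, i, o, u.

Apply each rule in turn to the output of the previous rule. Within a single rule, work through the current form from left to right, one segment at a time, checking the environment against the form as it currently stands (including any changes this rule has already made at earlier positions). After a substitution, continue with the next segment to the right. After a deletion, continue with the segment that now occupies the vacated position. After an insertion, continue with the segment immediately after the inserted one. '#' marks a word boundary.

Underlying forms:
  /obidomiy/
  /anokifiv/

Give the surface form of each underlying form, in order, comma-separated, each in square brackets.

[hovizomiy], [hanokifiv]

/obidomiy/:
  Rule 1 Degemination: no change — [obidomiy]
  Rule 2 Glottal Epenthesis: [obidomiy] → [hobidomiy]
  Rule 3 Spirantization: [hobidomiy] → [hovizomiy]
/anokifiv/:
  Rule 1 Degemination: no change — [anokifiv]
  Rule 2 Glottal Epenthesis: [anokifiv] → [hanokifiv]
  Rule 3 Spirantization: no change — [hanokifiv]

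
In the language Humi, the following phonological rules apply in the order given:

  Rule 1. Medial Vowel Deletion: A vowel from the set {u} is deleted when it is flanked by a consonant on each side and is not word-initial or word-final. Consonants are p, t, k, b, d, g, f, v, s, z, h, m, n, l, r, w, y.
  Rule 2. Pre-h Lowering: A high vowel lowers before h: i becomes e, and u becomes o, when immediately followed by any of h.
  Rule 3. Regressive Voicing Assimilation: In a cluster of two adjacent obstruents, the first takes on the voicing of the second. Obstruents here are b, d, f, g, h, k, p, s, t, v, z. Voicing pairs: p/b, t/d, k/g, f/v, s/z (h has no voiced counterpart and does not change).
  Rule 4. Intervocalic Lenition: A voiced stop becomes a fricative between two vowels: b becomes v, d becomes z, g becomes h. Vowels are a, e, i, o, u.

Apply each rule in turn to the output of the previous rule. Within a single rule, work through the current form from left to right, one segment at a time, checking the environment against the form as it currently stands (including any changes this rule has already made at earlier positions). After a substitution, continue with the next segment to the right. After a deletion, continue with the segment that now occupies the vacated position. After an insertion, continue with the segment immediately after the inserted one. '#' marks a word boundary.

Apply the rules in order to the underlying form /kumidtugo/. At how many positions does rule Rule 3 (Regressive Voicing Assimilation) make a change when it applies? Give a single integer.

Rule 1 Medial Vowel Deletion: [kumidtugo] → [kmidtgo]
Rule 2 Pre-h Lowering: no change — [kmidtgo]
Rule 3 Regressive Voicing Assimilation: [kmidtgo] → [kmitdgo]
Rule 4 Intervocalic Lenition: no change — [kmitdgo]
Rule Rule 3 changed 2 position(s).

2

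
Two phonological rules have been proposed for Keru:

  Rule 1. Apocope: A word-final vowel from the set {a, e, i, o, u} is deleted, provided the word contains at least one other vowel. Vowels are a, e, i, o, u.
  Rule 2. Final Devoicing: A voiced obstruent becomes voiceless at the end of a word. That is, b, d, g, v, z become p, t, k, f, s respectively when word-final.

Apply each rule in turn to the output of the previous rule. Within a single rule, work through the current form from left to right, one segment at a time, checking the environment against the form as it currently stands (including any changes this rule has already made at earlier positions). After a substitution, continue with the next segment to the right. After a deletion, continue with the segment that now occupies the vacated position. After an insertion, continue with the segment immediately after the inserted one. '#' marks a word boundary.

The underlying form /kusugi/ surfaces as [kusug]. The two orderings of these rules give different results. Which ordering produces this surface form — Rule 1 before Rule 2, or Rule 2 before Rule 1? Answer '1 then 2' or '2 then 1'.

2 then 1

Order 1 then 2:
  1 Apocope: [kusugi] → [kusug]
  2 Final Devoicing: [kusug] → [kusuk]
  result: [kusuk]
Order 2 then 1:
  2 Final Devoicing: no change — [kusugi]
  1 Apocope: [kusugi] → [kusug]
  result: [kusug]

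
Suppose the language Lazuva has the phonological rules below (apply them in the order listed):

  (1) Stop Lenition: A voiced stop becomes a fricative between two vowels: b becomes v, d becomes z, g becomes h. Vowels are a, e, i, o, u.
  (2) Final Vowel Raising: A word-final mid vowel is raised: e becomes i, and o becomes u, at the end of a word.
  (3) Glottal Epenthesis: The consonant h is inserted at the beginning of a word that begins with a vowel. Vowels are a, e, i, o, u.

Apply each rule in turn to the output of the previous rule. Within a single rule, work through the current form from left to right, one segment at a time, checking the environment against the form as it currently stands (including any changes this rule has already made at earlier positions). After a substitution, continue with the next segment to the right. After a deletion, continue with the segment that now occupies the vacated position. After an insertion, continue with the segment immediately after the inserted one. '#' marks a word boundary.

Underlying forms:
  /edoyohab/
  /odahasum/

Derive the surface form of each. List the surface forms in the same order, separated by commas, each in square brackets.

[hezoyohab], [hozahasum]

/edoyohab/:
  (1) Stop Lenition: [edoyohab] → [ezoyohab]
  (2) Final Vowel Raising: no change — [ezoyohab]
  (3) Glottal Epenthesis: [ezoyohab] → [hezoyohab]
/odahasum/:
  (1) Stop Lenition: [odahasum] → [ozahasum]
  (2) Final Vowel Raising: no change — [ozahasum]
  (3) Glottal Epenthesis: [ozahasum] → [hozahasum]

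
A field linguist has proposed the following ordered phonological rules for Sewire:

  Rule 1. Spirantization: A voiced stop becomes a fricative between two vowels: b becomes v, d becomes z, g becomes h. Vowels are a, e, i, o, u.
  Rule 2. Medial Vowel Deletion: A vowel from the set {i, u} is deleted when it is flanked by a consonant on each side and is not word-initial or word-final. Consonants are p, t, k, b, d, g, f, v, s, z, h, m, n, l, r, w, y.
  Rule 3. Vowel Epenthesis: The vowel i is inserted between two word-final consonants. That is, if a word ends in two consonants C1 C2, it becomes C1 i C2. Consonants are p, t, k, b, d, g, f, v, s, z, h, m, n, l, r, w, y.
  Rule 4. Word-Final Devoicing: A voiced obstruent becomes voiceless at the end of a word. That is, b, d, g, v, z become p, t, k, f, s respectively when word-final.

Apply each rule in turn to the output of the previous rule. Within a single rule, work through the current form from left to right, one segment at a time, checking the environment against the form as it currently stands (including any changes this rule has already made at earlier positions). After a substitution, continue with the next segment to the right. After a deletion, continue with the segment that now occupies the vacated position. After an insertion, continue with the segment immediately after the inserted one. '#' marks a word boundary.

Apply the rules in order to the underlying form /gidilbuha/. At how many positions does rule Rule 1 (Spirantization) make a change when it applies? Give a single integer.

Rule 1 Spirantization: [gidilbuha] → [gizilbuha]
Rule 2 Medial Vowel Deletion: [gizilbuha] → [gzlbha]
Rule 3 Vowel Epenthesis: no change — [gzlbha]
Rule 4 Word-Final Devoicing: no change — [gzlbha]
Rule Rule 1 changed 1 position(s).

1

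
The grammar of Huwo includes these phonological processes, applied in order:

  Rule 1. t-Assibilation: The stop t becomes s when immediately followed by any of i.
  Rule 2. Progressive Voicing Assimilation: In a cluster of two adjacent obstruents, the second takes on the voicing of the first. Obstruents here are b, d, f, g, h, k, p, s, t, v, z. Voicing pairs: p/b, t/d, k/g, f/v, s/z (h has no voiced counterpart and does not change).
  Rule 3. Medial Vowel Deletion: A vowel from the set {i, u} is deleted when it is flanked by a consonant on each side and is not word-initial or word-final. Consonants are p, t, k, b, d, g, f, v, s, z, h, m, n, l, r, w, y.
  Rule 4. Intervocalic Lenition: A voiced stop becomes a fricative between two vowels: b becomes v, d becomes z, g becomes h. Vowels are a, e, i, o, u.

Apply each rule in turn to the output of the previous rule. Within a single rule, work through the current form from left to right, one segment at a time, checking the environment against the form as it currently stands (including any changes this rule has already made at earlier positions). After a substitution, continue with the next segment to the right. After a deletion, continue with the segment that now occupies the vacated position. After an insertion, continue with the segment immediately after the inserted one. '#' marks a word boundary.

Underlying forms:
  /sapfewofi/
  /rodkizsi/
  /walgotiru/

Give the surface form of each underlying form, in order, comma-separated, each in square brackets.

[sapfewofi], [rodgzzi], [walgosru]

/sapfewofi/:
  Rule 1 t-Assibilation: no change — [sapfewofi]
  Rule 2 Progressive Voicing Assimilation: no change — [sapfewofi]
  Rule 3 Medial Vowel Deletion: no change — [sapfewofi]
  Rule 4 Intervocalic Lenition: no change — [sapfewofi]
/rodkizsi/:
  Rule 1 t-Assibilation: no change — [rodkizsi]
  Rule 2 Progressive Voicing Assimilation: [rodkizsi] → [rodgizzi]
  Rule 3 Medial Vowel Deletion: [rodgizzi] → [rodgzzi]
  Rule 4 Intervocalic Lenition: no change — [rodgzzi]
/walgotiru/:
  Rule 1 t-Assibilation: [walgotiru] → [walgosiru]
  Rule 2 Progressive Voicing Assimilation: no change — [walgosiru]
  Rule 3 Medial Vowel Deletion: [walgosiru] → [walgosru]
  Rule 4 Intervocalic Lenition: no change — [walgosru]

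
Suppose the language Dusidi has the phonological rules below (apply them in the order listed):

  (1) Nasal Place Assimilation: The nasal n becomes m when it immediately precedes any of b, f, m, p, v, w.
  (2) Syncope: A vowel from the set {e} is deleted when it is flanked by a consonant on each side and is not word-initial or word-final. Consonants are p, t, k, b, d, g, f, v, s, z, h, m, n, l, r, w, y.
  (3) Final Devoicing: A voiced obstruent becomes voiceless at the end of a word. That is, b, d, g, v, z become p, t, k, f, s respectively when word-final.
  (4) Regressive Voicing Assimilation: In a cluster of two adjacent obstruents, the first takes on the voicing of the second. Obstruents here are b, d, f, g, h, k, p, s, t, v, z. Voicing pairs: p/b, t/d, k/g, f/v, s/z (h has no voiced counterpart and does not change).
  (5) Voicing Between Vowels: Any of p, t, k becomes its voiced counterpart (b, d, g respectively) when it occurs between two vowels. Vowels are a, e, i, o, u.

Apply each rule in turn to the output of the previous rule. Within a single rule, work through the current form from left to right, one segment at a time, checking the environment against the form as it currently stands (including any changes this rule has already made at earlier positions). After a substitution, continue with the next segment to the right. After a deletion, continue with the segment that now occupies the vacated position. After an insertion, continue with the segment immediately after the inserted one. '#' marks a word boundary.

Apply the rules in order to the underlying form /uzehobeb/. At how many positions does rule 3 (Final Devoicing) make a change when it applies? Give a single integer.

(1) Nasal Place Assimilation: no change — [uzehobeb]
(2) Syncope: [uzehobeb] → [uzhobb]
(3) Final Devoicing: [uzhobb] → [uzhobp]
(4) Regressive Voicing Assimilation: [uzhobp] → [ushopp]
(5) Voicing Between Vowels: no change — [ushopp]
Rule 3 changed 1 position(s).

1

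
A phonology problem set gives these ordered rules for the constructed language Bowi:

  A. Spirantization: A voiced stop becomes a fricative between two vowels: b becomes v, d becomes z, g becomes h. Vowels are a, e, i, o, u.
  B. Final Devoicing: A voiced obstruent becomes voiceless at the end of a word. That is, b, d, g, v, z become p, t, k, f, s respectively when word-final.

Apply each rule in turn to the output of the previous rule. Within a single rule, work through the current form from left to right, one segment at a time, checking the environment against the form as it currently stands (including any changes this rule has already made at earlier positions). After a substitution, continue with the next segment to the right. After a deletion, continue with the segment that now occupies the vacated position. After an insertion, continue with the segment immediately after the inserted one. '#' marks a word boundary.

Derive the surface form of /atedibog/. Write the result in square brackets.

[atezivok]

A Spirantization: [atedibog] → [atezivog]
B Final Devoicing: [atezivog] → [atezivok]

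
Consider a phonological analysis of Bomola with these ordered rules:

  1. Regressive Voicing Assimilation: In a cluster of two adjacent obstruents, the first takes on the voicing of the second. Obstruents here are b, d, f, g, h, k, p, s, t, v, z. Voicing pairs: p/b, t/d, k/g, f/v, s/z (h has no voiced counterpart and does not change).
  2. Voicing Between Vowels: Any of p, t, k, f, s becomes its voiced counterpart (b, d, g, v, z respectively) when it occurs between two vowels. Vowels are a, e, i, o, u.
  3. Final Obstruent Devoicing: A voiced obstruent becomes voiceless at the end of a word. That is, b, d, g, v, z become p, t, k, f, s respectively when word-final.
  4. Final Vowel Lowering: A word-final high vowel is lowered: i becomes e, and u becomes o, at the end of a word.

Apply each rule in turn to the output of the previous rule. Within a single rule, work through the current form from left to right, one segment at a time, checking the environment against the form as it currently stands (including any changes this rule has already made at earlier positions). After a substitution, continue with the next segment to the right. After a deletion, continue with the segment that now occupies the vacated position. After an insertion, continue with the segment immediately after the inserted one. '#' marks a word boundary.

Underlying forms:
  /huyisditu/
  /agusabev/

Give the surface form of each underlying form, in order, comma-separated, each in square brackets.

/huyisditu/:
  1 Regressive Voicing Assimilation: [huyisditu] → [huyizditu]
  2 Voicing Between Vowels: [huyizditu] → [huyizdidu]
  3 Final Obstruent Devoicing: no change — [huyizdidu]
  4 Final Vowel Lowering: [huyizdidu] → [huyizdido]
/agusabev/:
  1 Regressive Voicing Assimilation: no change — [agusabev]
  2 Voicing Between Vowels: [agusabev] → [aguzabev]
  3 Final Obstruent Devoicing: [aguzabev] → [aguzabef]
  4 Final Vowel Lowering: no change — [aguzabef]

[huyizdido], [aguzabef]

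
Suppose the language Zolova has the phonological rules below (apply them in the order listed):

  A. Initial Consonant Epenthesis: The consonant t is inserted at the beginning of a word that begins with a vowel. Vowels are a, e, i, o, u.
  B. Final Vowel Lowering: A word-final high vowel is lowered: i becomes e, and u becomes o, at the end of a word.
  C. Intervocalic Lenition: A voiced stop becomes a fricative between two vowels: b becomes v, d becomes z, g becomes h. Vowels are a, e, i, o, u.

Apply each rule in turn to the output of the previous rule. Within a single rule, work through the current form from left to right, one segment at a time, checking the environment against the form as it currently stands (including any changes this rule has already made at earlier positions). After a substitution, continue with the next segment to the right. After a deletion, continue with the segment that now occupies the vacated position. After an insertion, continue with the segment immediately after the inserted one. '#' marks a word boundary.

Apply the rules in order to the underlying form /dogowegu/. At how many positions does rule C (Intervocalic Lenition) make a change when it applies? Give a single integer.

2

A Initial Consonant Epenthesis: no change — [dogowegu]
B Final Vowel Lowering: [dogowegu] → [dogowego]
C Intervocalic Lenition: [dogowego] → [dohoweho]
Rule C changed 2 position(s).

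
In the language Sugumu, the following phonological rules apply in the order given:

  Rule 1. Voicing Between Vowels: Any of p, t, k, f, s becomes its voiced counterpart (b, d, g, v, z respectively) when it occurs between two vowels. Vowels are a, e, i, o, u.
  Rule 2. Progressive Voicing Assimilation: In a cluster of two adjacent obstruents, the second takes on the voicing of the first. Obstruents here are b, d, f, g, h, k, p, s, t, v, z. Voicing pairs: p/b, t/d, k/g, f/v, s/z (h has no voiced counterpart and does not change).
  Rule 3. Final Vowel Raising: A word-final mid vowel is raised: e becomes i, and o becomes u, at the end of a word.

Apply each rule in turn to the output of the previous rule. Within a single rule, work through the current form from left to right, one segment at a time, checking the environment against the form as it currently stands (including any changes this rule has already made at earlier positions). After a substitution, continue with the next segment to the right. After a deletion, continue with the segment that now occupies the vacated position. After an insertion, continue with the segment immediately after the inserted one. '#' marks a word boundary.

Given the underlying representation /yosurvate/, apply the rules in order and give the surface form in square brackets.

Rule 1 Voicing Between Vowels: [yosurvate] → [yozurvade]
Rule 2 Progressive Voicing Assimilation: no change — [yozurvade]
Rule 3 Final Vowel Raising: [yozurvade] → [yozurvadi]

[yozurvadi]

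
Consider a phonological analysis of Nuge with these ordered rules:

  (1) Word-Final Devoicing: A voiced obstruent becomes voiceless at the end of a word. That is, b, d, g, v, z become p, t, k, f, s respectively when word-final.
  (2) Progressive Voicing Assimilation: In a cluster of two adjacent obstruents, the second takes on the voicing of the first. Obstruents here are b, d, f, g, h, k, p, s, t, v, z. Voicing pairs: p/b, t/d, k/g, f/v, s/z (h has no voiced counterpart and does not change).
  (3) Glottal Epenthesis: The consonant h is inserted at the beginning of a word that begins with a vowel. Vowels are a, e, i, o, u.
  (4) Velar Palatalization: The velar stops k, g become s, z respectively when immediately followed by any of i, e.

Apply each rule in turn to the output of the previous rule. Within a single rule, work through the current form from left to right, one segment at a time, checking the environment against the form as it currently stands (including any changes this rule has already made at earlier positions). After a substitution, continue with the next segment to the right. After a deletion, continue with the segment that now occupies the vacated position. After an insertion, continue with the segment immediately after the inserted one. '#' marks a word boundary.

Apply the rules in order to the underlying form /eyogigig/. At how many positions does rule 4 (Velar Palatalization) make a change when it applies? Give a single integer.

2

(1) Word-Final Devoicing: [eyogigig] → [eyogigik]
(2) Progressive Voicing Assimilation: no change — [eyogigik]
(3) Glottal Epenthesis: [eyogigik] → [heyogigik]
(4) Velar Palatalization: [heyogigik] → [heyozizik]
Rule 4 changed 2 position(s).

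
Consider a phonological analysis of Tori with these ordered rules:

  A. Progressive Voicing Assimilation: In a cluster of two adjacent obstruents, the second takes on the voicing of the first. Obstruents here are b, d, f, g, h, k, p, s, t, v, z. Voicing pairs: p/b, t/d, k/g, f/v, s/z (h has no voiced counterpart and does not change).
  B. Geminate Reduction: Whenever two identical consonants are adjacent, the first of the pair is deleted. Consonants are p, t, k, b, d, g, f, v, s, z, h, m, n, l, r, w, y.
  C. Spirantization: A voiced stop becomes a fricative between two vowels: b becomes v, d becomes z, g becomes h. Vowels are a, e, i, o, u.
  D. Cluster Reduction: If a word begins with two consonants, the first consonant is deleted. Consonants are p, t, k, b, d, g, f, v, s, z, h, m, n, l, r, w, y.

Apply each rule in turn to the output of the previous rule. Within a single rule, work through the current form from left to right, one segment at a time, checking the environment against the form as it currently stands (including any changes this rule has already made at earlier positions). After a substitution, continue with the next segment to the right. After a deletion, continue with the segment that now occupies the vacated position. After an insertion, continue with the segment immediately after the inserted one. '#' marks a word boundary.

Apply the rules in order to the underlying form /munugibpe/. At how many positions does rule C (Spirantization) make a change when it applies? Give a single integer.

A Progressive Voicing Assimilation: [munugibpe] → [munugibbe]
B Geminate Reduction: [munugibbe] → [munugibe]
C Spirantization: [munugibe] → [munuhive]
D Cluster Reduction: no change — [munuhive]
Rule C changed 2 position(s).

2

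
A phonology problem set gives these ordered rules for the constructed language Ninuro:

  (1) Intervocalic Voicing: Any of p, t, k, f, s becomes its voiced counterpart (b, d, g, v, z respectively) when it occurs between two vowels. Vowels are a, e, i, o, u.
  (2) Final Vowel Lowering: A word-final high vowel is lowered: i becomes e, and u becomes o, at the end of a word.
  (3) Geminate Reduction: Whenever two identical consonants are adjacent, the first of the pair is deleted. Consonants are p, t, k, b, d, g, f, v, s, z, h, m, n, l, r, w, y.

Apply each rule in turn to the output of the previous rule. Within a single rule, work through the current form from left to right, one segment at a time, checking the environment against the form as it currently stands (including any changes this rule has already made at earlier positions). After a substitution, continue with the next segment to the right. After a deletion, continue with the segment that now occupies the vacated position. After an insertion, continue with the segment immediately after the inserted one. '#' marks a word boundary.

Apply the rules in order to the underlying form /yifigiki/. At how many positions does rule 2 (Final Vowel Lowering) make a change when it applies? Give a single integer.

1

(1) Intervocalic Voicing: [yifigiki] → [yivigigi]
(2) Final Vowel Lowering: [yivigigi] → [yivigige]
(3) Geminate Reduction: no change — [yivigige]
Rule 2 changed 1 position(s).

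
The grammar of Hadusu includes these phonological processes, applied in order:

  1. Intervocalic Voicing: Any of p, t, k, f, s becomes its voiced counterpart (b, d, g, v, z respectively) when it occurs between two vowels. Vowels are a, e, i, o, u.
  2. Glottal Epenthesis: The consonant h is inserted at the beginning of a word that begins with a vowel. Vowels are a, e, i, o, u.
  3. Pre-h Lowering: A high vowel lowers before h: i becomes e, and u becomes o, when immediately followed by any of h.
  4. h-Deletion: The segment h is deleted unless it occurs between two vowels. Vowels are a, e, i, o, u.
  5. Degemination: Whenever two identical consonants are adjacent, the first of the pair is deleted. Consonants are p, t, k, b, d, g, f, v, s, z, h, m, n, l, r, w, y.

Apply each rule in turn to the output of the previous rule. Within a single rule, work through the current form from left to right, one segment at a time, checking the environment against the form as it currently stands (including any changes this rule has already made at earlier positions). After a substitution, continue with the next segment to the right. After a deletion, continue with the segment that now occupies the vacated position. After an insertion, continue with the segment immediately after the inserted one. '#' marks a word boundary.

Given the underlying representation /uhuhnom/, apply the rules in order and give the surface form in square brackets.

[ohonom]

1 Intervocalic Voicing: no change — [uhuhnom]
2 Glottal Epenthesis: [uhuhnom] → [huhuhnom]
3 Pre-h Lowering: [huhuhnom] → [hohohnom]
4 h-Deletion: [hohohnom] → [ohonom]
5 Degemination: no change — [ohonom]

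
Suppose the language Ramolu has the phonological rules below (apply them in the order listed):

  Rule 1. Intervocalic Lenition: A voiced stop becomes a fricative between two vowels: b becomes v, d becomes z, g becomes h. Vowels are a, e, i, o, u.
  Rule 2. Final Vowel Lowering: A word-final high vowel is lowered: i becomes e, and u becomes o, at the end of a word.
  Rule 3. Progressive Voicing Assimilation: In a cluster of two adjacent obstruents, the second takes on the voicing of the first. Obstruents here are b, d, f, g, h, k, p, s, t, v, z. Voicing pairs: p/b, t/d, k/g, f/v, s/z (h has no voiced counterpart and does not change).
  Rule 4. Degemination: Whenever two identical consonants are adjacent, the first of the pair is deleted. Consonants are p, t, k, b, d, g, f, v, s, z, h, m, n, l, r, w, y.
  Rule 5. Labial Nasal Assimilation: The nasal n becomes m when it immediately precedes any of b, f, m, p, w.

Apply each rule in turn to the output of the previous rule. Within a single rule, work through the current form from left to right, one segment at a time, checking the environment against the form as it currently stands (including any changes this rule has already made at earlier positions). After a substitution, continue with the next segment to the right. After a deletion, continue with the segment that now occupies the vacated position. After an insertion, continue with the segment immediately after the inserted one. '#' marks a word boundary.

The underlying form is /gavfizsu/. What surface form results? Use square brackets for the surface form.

Rule 1 Intervocalic Lenition: no change — [gavfizsu]
Rule 2 Final Vowel Lowering: [gavfizsu] → [gavfizso]
Rule 3 Progressive Voicing Assimilation: [gavfizso] → [gavvizzo]
Rule 4 Degemination: [gavvizzo] → [gavizo]
Rule 5 Labial Nasal Assimilation: no change — [gavizo]

[gavizo]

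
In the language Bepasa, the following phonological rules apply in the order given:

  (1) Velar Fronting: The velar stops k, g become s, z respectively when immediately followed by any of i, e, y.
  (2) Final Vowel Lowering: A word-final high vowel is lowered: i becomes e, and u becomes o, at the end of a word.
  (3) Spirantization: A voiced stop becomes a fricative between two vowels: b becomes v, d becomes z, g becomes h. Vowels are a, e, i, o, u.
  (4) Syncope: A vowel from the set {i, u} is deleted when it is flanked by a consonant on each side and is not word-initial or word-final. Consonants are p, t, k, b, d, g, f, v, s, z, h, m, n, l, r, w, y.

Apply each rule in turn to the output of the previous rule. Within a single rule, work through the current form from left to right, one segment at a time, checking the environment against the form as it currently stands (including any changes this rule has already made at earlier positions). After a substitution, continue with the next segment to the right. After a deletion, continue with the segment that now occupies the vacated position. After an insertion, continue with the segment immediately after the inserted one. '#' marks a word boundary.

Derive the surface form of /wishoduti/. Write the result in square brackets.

(1) Velar Fronting: no change — [wishoduti]
(2) Final Vowel Lowering: [wishoduti] → [wishodute]
(3) Spirantization: [wishodute] → [wishozute]
(4) Syncope: [wishozute] → [wshozte]

[wshozte]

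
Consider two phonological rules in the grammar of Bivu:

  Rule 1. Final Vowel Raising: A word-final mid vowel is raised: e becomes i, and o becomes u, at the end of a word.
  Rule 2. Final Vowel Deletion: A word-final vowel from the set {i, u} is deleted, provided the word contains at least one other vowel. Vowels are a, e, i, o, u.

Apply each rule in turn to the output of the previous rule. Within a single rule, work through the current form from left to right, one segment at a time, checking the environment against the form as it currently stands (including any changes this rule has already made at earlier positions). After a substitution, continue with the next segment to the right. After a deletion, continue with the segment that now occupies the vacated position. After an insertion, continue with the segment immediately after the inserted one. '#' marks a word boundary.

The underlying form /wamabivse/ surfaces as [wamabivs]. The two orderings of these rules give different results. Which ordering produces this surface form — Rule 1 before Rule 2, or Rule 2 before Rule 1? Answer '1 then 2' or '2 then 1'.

1 then 2

Order 1 then 2:
  1 Final Vowel Raising: [wamabivse] → [wamabivsi]
  2 Final Vowel Deletion: [wamabivsi] → [wamabivs]
  result: [wamabivs]
Order 2 then 1:
  2 Final Vowel Deletion: no change — [wamabivse]
  1 Final Vowel Raising: [wamabivse] → [wamabivsi]
  result: [wamabivsi]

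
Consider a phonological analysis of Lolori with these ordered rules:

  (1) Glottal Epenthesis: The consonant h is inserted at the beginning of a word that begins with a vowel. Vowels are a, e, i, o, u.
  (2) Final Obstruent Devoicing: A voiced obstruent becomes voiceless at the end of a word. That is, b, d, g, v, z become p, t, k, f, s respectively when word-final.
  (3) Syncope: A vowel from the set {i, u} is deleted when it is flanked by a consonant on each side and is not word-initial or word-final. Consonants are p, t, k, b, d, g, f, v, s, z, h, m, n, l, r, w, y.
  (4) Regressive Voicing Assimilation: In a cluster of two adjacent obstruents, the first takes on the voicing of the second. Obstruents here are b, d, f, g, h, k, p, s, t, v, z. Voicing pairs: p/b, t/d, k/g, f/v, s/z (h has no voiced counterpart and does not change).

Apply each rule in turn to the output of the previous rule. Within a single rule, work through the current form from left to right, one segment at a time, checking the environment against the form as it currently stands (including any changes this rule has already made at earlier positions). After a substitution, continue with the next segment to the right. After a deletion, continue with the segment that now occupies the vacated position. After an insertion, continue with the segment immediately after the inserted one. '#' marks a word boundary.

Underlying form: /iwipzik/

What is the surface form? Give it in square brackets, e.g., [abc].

(1) Glottal Epenthesis: [iwipzik] → [hiwipzik]
(2) Final Obstruent Devoicing: no change — [hiwipzik]
(3) Syncope: [hiwipzik] → [hwpzk]
(4) Regressive Voicing Assimilation: [hwpzk] → [hwbsk]

[hwbsk]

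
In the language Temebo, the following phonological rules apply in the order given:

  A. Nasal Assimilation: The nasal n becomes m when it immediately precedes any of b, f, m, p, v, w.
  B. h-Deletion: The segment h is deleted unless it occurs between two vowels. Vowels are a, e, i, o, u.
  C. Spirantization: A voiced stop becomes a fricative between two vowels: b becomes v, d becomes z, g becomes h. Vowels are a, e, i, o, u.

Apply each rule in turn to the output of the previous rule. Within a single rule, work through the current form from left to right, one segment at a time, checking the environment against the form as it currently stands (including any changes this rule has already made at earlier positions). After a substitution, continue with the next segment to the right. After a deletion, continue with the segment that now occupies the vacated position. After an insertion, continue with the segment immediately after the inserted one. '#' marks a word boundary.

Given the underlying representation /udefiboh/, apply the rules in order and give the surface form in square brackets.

[uzefivo]

A Nasal Assimilation: no change — [udefiboh]
B h-Deletion: [udefiboh] → [udefibo]
C Spirantization: [udefibo] → [uzefivo]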